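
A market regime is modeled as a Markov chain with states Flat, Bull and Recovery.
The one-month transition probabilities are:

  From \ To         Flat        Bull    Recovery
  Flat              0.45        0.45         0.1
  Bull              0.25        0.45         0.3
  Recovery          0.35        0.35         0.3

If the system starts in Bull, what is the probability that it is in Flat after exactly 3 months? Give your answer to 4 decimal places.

Propagate the distribution vector 3 months from Bull.
After 0 months: (0.0000, 1.0000, 0.0000)
After 1 month: (0.2500, 0.4500, 0.3000)
After 2 months: (0.3300, 0.4200, 0.2500)
After 3 months: (0.3410, 0.4250, 0.2340)
P(in Flat after 3 months) = 0.3410

0.3410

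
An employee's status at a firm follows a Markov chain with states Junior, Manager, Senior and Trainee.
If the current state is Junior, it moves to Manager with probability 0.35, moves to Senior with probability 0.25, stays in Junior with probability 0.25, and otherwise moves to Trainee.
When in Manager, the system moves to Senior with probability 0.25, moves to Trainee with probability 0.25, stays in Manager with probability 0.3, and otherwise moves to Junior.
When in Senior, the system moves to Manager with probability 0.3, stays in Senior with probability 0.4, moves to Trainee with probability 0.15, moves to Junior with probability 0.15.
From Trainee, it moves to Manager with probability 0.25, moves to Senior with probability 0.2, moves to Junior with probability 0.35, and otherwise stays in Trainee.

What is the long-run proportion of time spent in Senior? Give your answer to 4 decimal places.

0.2830

Let the stationary distribution be π with π = πP and π_1 + π_2 + π_3 + π_4 = 1.
π_1 = 0.25·π_1 + 0.2·π_2 + 0.15·π_3 + 0.35·π_4
π_2 = 0.35·π_1 + 0.3·π_2 + 0.3·π_3 + 0.25·π_4
π_3 = 0.25·π_1 + 0.25·π_2 + 0.4·π_3 + 0.2·π_4
Solving with the normalization constraint gives π = (0.2256, 0.3018, 0.2830, 0.1897).
So the stationary probability of Senior is 0.2830.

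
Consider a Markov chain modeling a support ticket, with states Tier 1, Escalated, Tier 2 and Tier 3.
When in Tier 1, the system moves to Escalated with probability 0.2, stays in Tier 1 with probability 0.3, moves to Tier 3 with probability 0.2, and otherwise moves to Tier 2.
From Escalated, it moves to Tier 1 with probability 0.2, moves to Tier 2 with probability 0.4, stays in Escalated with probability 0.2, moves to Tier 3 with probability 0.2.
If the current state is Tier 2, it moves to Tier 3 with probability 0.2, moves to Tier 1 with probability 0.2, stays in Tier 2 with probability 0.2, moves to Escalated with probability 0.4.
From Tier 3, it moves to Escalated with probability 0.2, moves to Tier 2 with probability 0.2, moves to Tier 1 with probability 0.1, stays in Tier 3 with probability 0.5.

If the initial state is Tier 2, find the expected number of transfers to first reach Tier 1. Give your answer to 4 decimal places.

Let t(s) be the expected number of transfers to first reach Tier 1 from state s, with t(Tier 1) = 0. Conditioning on the first transfer:
t(Escalated) = 1 + 0.2·t(Escalated) + 0.4·t(Tier 2) + 0.2·t(Tier 3)
t(Tier 2) = 1 + 0.4·t(Escalated) + 0.2·t(Tier 2) + 0.2·t(Tier 3)
t(Tier 3) = 1 + 0.2·t(Escalated) + 0.2·t(Tier 2) + 0.5·t(Tier 3)
Solving: t(Escalated) = 5.8333, t(Tier 2) = 5.8333, t(Tier 3) = 6.6667.
Expected transfers from Tier 2 to Tier 1: 5.8333.

5.8333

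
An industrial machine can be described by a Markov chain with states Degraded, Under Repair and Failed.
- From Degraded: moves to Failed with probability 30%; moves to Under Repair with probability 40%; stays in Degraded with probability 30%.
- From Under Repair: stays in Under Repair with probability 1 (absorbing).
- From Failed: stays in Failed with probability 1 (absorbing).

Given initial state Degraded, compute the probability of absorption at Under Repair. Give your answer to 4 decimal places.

0.5714

Let h(s) be the probability of absorption at Under Repair starting from transient state s. Then h(Under Repair) = 1 and h(Failed) = 0. By first-step analysis:
h(Degraded) = 0.3·h(Degraded) + 0.4·1 + 0.3·0
Solving: h(Degraded) = 0.5714.
Starting from Degraded, the probability is 0.5714.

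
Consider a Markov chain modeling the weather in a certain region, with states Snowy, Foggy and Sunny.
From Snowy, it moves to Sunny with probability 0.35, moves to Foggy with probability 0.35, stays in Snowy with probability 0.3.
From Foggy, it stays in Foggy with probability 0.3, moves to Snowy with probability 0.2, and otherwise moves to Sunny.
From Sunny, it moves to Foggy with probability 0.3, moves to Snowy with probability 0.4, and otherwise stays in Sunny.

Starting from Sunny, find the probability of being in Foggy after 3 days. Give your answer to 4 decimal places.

Propagate the distribution vector 3 days from Sunny.
After 0 days: (0.0000, 0.0000, 1.0000)
After 1 day: (0.4000, 0.3000, 0.3000)
After 2 days: (0.3000, 0.3200, 0.3800)
After 3 days: (0.3060, 0.3150, 0.3790)
P(in Foggy after 3 days) = 0.3150

0.3150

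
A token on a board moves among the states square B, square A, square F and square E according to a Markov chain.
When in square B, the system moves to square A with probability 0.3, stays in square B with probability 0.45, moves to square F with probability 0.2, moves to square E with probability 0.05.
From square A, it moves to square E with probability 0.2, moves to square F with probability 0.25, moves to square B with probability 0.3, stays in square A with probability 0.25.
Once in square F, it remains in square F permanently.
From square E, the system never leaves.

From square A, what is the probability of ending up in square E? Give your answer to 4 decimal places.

Let h(s) be the probability of absorption at square E starting from transient state s. Then h(square E) = 1 and h(square F) = 0. By first-step analysis:
h(square B) = 0.45·h(square B) + 0.3·h(square A) + 0.2·0 + 0.05·1
h(square A) = 0.3·h(square B) + 0.25·h(square A) + 0.25·0 + 0.2·1
Solving: h(square B) = 0.3023, h(square A) = 0.3876.
Starting from square A, the probability is 0.3876.

0.3876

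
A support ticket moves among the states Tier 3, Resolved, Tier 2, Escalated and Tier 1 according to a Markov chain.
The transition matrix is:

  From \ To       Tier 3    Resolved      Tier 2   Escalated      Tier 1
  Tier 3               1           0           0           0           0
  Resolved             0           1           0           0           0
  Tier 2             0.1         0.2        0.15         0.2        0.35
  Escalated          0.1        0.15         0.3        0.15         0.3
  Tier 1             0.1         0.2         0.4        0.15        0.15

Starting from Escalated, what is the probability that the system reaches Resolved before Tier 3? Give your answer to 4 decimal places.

Let h(s) be the probability of absorption at Resolved starting from transient state s. Then h(Resolved) = 1 and h(Tier 3) = 0. By first-step analysis:
h(Tier 2) = 0.1·0 + 0.2·1 + 0.15·h(Tier 2) + 0.2·h(Escalated) + 0.35·h(Tier 1)
h(Escalated) = 0.1·0 + 0.15·1 + 0.3·h(Tier 2) + 0.15·h(Escalated) + 0.3·h(Tier 1)
h(Tier 1) = 0.1·0 + 0.2·1 + 0.4·h(Tier 2) + 0.15·h(Escalated) + 0.15·h(Tier 1)
Solving: h(Tier 2) = 0.6565, h(Escalated) = 0.6402, h(Tier 1) = 0.6572.
Starting from Escalated, the probability is 0.6402.

0.6402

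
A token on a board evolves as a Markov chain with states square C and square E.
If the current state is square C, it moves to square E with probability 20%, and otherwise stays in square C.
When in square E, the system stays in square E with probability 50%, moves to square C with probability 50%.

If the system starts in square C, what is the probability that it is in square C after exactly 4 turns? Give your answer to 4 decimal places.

Propagate the distribution vector 4 turns from square C.
After 0 turns: (1.0000, 0.0000)
After 1 turn: (0.8000, 0.2000)
After 2 turns: (0.7400, 0.2600)
After 3 turns: (0.7220, 0.2780)
After 4 turns: (0.7166, 0.2834)
P(in square C after 4 turns) = 0.7166

0.7166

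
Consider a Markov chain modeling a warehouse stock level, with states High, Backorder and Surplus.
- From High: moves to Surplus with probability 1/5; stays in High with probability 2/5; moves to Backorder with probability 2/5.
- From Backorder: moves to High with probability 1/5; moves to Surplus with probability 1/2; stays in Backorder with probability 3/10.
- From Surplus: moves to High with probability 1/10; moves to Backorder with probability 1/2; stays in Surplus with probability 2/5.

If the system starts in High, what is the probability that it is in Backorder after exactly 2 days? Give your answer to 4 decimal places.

Sum over the intermediate state after 1 day:
P = P(High→High)·P(High→Backorder) + P(High→Backorder)·P(Backorder→Backorder) + P(High→Surplus)·P(Surplus→Backorder)
  = 0.4×0.4 + 0.4×0.3 + 0.2×0.5
  = 0.1600 + 0.1200 + 0.1000 = 0.3800

0.3800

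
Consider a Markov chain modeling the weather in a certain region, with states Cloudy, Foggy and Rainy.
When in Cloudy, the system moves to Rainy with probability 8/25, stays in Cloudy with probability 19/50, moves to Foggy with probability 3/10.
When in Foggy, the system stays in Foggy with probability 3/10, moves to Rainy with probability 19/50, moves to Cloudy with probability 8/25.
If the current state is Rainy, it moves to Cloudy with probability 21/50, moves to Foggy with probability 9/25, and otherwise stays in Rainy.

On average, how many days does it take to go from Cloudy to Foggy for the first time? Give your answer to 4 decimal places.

3.1501

Let t(s) be the expected number of days to first reach Foggy from state s, with t(Foggy) = 0. Conditioning on the first day:
t(Cloudy) = 1 + 0.38·t(Cloudy) + 0.32·t(Rainy)
t(Rainy) = 1 + 0.42·t(Cloudy) + 0.22·t(Rainy)
Solving: t(Cloudy) = 3.1501, t(Rainy) = 2.9782.
Expected days from Cloudy to Foggy: 3.1501.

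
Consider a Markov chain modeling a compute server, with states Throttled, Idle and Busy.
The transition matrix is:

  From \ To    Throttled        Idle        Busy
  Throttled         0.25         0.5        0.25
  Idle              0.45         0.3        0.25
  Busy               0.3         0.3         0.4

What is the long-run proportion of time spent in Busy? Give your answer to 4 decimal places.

Let the stationary distribution be π with π = πP and π_1 + π_2 + π_3 = 1.
π_1 = 0.25·π_1 + 0.45·π_2 + 0.3·π_3
π_2 = 0.5·π_1 + 0.3·π_2 + 0.3·π_3
Solving with the normalization constraint gives π = (0.3382, 0.3676, 0.2941).
So the stationary probability of Busy is 0.2941.

0.2941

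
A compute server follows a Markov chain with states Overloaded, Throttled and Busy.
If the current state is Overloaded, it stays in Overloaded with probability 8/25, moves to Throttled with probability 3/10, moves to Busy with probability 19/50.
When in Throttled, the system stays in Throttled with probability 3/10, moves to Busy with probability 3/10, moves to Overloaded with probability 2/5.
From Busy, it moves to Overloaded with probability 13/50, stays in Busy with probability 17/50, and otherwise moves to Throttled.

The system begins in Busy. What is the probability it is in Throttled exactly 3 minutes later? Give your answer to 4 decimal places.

0.3334

Propagate the distribution vector 3 minutes from Busy.
After 0 minutes: (0.0000, 0.0000, 1.0000)
After 1 minute: (0.2600, 0.4000, 0.3400)
After 2 minutes: (0.3316, 0.3340, 0.3344)
After 3 minutes: (0.3267, 0.3334, 0.3399)
P(in Throttled after 3 minutes) = 0.3334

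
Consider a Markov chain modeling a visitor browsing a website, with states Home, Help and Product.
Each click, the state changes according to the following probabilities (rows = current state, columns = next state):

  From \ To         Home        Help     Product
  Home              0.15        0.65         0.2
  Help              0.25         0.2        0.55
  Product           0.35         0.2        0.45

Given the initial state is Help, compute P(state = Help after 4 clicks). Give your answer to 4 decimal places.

Propagate the distribution vector 4 clicks from Help.
After 0 clicks: (0.0000, 1.0000, 0.0000)
After 1 click: (0.2500, 0.2000, 0.5500)
After 2 clicks: (0.2800, 0.3125, 0.4075)
After 3 clicks: (0.2628, 0.3260, 0.4113)
After 4 clicks: (0.2649, 0.3182, 0.4169)
P(in Help after 4 clicks) = 0.3182

0.3182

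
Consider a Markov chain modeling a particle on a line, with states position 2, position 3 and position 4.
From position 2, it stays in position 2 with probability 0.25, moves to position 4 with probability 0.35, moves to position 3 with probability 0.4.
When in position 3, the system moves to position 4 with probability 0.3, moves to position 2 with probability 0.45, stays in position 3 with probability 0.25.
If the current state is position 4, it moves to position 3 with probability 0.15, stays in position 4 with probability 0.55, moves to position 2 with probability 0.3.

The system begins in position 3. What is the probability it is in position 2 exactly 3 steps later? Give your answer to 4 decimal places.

0.3274

Propagate the distribution vector 3 steps from position 3.
After 0 steps: (0.0000, 1.0000, 0.0000)
After 1 step: (0.4500, 0.2500, 0.3000)
After 2 steps: (0.3150, 0.2875, 0.3975)
After 3 steps: (0.3274, 0.2575, 0.4151)
P(in position 2 after 3 steps) = 0.3274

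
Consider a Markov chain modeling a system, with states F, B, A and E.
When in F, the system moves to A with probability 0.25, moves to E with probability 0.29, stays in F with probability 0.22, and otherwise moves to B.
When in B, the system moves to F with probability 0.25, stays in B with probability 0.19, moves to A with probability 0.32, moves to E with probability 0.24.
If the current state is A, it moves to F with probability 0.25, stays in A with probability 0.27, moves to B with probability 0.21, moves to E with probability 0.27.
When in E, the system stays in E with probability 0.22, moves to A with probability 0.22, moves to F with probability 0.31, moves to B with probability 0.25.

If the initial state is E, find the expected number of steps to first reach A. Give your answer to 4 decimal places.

3.9765

Let t(s) be the expected number of steps to first reach A from state s, with t(A) = 0. Conditioning on the first step:
t(F) = 1 + 0.22·t(F) + 0.24·t(B) + 0.29·t(E)
t(B) = 1 + 0.25·t(F) + 0.19·t(B) + 0.24·t(E)
t(E) = 1 + 0.31·t(F) + 0.25·t(B) + 0.22·t(E)
Solving: t(F) = 3.8705, t(B) = 3.6074, t(E) = 3.9765.
Expected steps from E to A: 3.9765.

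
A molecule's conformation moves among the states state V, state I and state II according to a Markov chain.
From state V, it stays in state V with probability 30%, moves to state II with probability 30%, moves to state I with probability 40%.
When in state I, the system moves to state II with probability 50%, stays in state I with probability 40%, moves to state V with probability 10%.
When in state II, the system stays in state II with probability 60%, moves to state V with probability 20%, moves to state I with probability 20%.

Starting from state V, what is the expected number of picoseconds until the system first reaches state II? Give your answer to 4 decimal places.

2.6316

Let t(s) be the expected number of picoseconds to first reach state II from state s, with t(state II) = 0. Conditioning on the first picosecond:
t(state V) = 1 + 0.3·t(state V) + 0.4·t(state I)
t(state I) = 1 + 0.1·t(state V) + 0.4·t(state I)
Solving: t(state V) = 2.6316, t(state I) = 2.1053.
Expected picoseconds from state V to state II: 2.6316.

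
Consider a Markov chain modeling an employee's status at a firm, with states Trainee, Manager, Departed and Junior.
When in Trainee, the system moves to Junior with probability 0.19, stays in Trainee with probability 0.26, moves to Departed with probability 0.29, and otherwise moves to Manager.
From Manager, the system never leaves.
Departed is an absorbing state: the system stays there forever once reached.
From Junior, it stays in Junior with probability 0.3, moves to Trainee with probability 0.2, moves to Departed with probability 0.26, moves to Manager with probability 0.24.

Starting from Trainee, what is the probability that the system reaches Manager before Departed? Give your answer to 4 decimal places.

Let h(s) be the probability of absorption at Manager starting from transient state s. Then h(Manager) = 1 and h(Departed) = 0. By first-step analysis:
h(Trainee) = 0.26·h(Trainee) + 0.26·1 + 0.29·0 + 0.19·h(Junior)
h(Junior) = 0.2·h(Trainee) + 0.24·1 + 0.26·0 + 0.3·h(Junior)
Solving: h(Trainee) = 0.4742, h(Junior) = 0.4783.
Starting from Trainee, the probability is 0.4742.

0.4742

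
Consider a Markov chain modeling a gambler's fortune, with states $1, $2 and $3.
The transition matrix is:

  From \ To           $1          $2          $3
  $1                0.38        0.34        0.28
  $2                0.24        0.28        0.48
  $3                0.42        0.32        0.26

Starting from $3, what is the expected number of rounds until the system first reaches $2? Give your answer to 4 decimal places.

3.0481

Let t(s) be the expected number of rounds to first reach $2 from state s, with t($2) = 0. Conditioning on the first round:
t($1) = 1 + 0.38·t($1) + 0.28·t($3)
t($3) = 1 + 0.42·t($1) + 0.26·t($3)
Solving: t($1) = 2.9894, t($3) = 3.0481.
Expected rounds from $3 to $2: 3.0481.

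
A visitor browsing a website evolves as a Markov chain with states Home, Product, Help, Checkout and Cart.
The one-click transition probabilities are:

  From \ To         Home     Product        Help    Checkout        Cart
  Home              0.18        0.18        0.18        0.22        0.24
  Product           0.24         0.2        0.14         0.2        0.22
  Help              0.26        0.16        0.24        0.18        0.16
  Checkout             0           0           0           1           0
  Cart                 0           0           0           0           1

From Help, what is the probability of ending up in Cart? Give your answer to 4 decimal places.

Let h(s) be the probability of absorption at Cart starting from transient state s. Then h(Cart) = 1 and h(Checkout) = 0. By first-step analysis:
h(Home) = 0.18·h(Home) + 0.18·h(Product) + 0.18·h(Help) + 0.22·0 + 0.24·1
h(Product) = 0.24·h(Home) + 0.2·h(Product) + 0.14·h(Help) + 0.2·0 + 0.22·1
h(Help) = 0.26·h(Home) + 0.16·h(Product) + 0.24·h(Help) + 0.18·0 + 0.16·1
Solving: h(Home) = 0.5147, h(Product) = 0.5161, h(Help) = 0.4952.
Starting from Help, the probability is 0.4952.

0.4952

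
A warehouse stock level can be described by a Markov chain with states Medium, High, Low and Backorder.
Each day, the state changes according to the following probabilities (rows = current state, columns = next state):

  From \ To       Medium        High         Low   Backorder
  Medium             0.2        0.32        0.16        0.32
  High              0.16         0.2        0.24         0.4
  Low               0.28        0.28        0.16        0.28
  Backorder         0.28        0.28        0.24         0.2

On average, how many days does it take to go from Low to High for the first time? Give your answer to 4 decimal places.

Let t(s) be the expected number of days to first reach High from state s, with t(High) = 0. Conditioning on the first day:
t(Medium) = 1 + 0.2·t(Medium) + 0.16·t(Low) + 0.32·t(Backorder)
t(Low) = 1 + 0.28·t(Medium) + 0.16·t(Low) + 0.28·t(Backorder)
t(Backorder) = 1 + 0.28·t(Medium) + 0.24·t(Low) + 0.2·t(Backorder)
Solving: t(Medium) = 3.3163, t(Low) = 3.4439, t(Backorder) = 3.4439.
Expected days from Low to High: 3.4439.

3.4439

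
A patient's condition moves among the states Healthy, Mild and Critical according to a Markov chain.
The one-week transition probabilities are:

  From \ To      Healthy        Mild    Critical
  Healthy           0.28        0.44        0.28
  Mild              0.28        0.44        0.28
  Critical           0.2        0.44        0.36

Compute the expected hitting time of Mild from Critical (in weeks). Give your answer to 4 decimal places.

2.2727

Let t(s) be the expected number of weeks to first reach Mild from state s, with t(Mild) = 0. Conditioning on the first week:
t(Healthy) = 1 + 0.28·t(Healthy) + 0.28·t(Critical)
t(Critical) = 1 + 0.2·t(Healthy) + 0.36·t(Critical)
Solving: t(Healthy) = 2.2727, t(Critical) = 2.2727.
Expected weeks from Critical to Mild: 2.2727.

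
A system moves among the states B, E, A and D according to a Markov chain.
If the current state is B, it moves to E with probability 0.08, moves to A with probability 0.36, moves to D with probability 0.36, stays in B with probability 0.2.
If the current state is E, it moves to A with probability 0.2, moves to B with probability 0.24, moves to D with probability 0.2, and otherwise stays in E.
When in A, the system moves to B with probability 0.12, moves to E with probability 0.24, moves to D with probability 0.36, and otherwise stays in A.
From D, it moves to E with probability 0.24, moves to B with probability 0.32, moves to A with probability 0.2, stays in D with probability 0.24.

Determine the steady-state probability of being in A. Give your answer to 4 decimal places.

Let the stationary distribution be π with π = πP and π_1 + π_2 + π_3 + π_4 = 1.
π_1 = 0.2·π_1 + 0.24·π_2 + 0.12·π_3 + 0.32·π_4
π_2 = 0.08·π_1 + 0.36·π_2 + 0.24·π_3 + 0.24·π_4
π_3 = 0.36·π_1 + 0.2·π_2 + 0.28·π_3 + 0.2·π_4
Solving with the normalization constraint gives π = (0.2234, 0.2321, 0.2562, 0.2883).
So the stationary probability of A is 0.2562.

0.2562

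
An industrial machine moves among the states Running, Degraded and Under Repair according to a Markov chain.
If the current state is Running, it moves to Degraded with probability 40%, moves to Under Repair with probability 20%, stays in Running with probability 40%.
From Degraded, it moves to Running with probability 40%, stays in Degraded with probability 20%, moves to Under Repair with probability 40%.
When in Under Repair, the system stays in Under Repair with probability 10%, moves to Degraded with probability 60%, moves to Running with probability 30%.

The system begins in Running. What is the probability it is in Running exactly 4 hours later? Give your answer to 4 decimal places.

Propagate the distribution vector 4 hours from Running.
After 0 hours: (1.0000, 0.0000, 0.0000)
After 1 hour: (0.4000, 0.4000, 0.2000)
After 2 hours: (0.3800, 0.3600, 0.2600)
After 3 hours: (0.3740, 0.3800, 0.2460)
After 4 hours: (0.3754, 0.3732, 0.2514)
P(in Running after 4 hours) = 0.3754

0.3754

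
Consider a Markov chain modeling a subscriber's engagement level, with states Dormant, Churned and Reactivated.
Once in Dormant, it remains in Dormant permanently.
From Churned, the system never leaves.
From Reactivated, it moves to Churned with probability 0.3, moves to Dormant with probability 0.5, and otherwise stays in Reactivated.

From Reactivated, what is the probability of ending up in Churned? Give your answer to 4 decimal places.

0.3750

Let h(s) be the probability of absorption at Churned starting from transient state s. Then h(Churned) = 1 and h(Dormant) = 0. By first-step analysis:
h(Reactivated) = 0.5·0 + 0.3·1 + 0.2·h(Reactivated)
Solving: h(Reactivated) = 0.3750.
Starting from Reactivated, the probability is 0.3750.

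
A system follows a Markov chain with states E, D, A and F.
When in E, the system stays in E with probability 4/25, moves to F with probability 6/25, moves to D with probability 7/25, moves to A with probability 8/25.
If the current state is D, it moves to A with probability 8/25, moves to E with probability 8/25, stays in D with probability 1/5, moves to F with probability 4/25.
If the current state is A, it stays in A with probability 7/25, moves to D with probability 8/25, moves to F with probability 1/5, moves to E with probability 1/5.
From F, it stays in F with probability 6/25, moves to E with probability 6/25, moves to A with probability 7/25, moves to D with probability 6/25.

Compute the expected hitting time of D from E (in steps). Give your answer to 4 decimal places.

Let t(s) be the expected number of steps to first reach D from state s, with t(D) = 0. Conditioning on the first step:
t(E) = 1 + 0.16·t(E) + 0.32·t(A) + 0.24·t(F)
t(A) = 1 + 0.2·t(E) + 0.28·t(A) + 0.2·t(F)
t(F) = 1 + 0.24·t(E) + 0.28·t(A) + 0.24·t(F)
Solving: t(E) = 3.5356, t(A) = 3.3940, t(F) = 3.6827.
Expected steps from E to D: 3.5356.

3.5356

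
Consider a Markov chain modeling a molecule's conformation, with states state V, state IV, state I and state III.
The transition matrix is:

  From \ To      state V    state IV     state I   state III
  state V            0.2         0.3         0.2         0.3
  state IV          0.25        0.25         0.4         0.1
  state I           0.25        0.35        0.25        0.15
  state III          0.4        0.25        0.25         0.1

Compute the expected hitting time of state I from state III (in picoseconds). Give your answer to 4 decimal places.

Let t(s) be the expected number of picoseconds to first reach state I from state s, with t(state I) = 0. Conditioning on the first picosecond:
t(state V) = 1 + 0.2·t(state V) + 0.3·t(state IV) + 0.3·t(state III)
t(state IV) = 1 + 0.25·t(state V) + 0.25·t(state IV) + 0.1·t(state III)
t(state III) = 1 + 0.4·t(state V) + 0.25·t(state IV) + 0.1·t(state III)
Solving: t(state V) = 3.7679, t(state IV) = 3.0746, t(state III) = 3.6398.
Expected picoseconds from state III to state I: 3.6398.

3.6398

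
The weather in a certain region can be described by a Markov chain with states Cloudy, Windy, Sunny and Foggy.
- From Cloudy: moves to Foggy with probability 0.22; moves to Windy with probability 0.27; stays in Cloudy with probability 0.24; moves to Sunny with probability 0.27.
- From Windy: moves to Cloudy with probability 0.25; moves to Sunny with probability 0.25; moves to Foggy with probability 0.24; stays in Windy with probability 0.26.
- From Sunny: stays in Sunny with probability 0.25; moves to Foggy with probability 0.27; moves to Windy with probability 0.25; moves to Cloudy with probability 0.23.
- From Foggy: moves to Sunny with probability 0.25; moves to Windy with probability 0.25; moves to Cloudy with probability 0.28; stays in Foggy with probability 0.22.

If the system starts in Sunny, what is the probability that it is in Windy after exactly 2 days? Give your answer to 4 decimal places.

Propagate the distribution vector 2 days from Sunny.
After 0 days: (0.0000, 0.0000, 1.0000, 0.0000)
After 1 day: (0.2300, 0.2500, 0.2500, 0.2700)
After 2 days: (0.2508, 0.2571, 0.2546, 0.2375)
P(in Windy after 2 days) = 0.2571

0.2571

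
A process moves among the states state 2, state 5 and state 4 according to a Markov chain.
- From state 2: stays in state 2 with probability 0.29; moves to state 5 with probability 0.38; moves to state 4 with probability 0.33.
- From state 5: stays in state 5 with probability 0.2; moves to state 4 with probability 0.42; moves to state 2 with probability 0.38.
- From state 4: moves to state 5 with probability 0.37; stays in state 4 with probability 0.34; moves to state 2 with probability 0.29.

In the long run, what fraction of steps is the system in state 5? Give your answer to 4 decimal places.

Let the stationary distribution be π with π = πP and π_1 + π_2 + π_3 = 1.
π_1 = 0.29·π_1 + 0.38·π_2 + 0.29·π_3
π_2 = 0.38·π_1 + 0.2·π_2 + 0.37·π_3
Solving with the normalization constraint gives π = (0.3187, 0.3190, 0.3623).
So the stationary probability of state 5 is 0.3190.

0.3190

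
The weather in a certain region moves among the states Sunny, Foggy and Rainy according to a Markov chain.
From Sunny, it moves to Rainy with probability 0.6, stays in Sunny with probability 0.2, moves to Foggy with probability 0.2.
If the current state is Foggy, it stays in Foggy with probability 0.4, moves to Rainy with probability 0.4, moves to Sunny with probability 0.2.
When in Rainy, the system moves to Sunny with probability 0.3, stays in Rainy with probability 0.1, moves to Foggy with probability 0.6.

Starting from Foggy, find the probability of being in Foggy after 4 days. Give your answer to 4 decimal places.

Propagate the distribution vector 4 days from Foggy.
After 0 days: (0.0000, 1.0000, 0.0000)
After 1 day: (0.2000, 0.4000, 0.4000)
After 2 days: (0.2400, 0.4400, 0.3200)
After 3 days: (0.2320, 0.4160, 0.3520)
After 4 days: (0.2352, 0.4240, 0.3408)
P(in Foggy after 4 days) = 0.4240

0.4240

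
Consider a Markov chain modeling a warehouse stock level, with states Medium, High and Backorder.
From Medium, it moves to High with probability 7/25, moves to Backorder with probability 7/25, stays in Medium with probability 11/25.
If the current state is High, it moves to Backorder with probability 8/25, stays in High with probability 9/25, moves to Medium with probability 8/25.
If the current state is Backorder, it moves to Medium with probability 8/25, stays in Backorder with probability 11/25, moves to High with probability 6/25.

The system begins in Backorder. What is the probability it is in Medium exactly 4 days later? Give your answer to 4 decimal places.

Propagate the distribution vector 4 days from Backorder.
After 0 days: (0.0000, 0.0000, 1.0000)
After 1 day: (0.3200, 0.2400, 0.4400)
After 2 days: (0.3584, 0.2816, 0.3600)
After 3 days: (0.3630, 0.2881, 0.3489)
After 4 days: (0.3636, 0.2891, 0.3473)
P(in Medium after 4 days) = 0.3636

0.3636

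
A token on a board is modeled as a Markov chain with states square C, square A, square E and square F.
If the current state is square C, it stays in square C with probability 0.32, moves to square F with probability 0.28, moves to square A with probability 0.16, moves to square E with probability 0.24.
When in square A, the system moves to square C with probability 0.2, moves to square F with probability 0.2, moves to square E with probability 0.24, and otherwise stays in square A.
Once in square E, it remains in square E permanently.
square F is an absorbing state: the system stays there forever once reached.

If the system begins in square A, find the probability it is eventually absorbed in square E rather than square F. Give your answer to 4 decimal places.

0.5238

Let h(s) be the probability of absorption at square E starting from transient state s. Then h(square E) = 1 and h(square F) = 0. By first-step analysis:
h(square C) = 0.32·h(square C) + 0.16·h(square A) + 0.24·1 + 0.28·0
h(square A) = 0.2·h(square C) + 0.36·h(square A) + 0.24·1 + 0.2·0
Solving: h(square C) = 0.4762, h(square A) = 0.5238.
Starting from square A, the probability is 0.5238.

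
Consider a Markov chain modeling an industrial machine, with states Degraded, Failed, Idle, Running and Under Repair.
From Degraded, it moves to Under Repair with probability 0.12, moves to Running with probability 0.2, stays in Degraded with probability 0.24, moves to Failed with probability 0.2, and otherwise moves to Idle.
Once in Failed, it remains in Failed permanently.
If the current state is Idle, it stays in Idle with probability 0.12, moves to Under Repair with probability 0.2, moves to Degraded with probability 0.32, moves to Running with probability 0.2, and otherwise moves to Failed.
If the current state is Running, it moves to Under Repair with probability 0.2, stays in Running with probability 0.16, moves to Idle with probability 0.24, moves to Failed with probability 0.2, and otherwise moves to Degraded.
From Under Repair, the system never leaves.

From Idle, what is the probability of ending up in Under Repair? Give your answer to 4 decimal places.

0.4990

Let h(s) be the probability of absorption at Under Repair starting from transient state s. Then h(Under Repair) = 1 and h(Failed) = 0. By first-step analysis:
h(Degraded) = 0.24·h(Degraded) + 0.2·0 + 0.24·h(Idle) + 0.2·h(Running) + 0.12·1
h(Idle) = 0.32·h(Degraded) + 0.16·0 + 0.12·h(Idle) + 0.2·h(Running) + 0.2·1
h(Running) = 0.2·h(Degraded) + 0.2·0 + 0.24·h(Idle) + 0.16·h(Running) + 0.2·1
Solving: h(Degraded) = 0.4435, h(Idle) = 0.4990, h(Running) = 0.4863.
Starting from Idle, the probability is 0.4990.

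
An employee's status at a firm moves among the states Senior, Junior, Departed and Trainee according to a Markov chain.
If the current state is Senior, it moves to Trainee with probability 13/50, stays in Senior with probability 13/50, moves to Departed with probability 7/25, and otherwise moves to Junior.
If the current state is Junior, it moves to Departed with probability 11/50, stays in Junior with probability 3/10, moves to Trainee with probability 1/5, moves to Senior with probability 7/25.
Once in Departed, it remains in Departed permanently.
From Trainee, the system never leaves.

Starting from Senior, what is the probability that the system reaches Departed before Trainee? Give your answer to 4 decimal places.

0.5195

Let h(s) be the probability of absorption at Departed starting from transient state s. Then h(Departed) = 1 and h(Trainee) = 0. By first-step analysis:
h(Senior) = 0.26·h(Senior) + 0.2·h(Junior) + 0.28·1 + 0.26·0
h(Junior) = 0.28·h(Senior) + 0.3·h(Junior) + 0.22·1 + 0.2·0
Solving: h(Senior) = 0.5195, h(Junior) = 0.5221.
Starting from Senior, the probability is 0.5195.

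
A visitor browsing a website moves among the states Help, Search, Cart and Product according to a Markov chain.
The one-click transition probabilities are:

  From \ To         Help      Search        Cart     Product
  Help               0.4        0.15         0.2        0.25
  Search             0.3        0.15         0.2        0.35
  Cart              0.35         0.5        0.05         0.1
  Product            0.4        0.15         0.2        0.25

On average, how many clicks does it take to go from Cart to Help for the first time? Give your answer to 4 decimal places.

Let t(s) be the expected number of clicks to first reach Help from state s, with t(Help) = 0. Conditioning on the first click:
t(Search) = 1 + 0.15·t(Search) + 0.2·t(Cart) + 0.35·t(Product)
t(Cart) = 1 + 0.5·t(Search) + 0.05·t(Cart) + 0.1·t(Product)
t(Product) = 1 + 0.15·t(Search) + 0.2·t(Cart) + 0.25·t(Product)
Solving: t(Search) = 2.9712, t(Cart) = 2.9008, t(Product) = 2.7011.
Expected clicks from Cart to Help: 2.9008.

2.9008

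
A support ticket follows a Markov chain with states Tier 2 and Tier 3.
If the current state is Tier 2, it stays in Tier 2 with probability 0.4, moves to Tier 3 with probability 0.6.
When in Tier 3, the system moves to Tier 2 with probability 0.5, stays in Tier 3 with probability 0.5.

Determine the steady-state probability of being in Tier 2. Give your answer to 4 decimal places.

Let the stationary distribution be π with π = πP and π_1 + π_2 = 1.
π_1 = 0.4·π_1 + 0.5·π_2
Solving with the normalization constraint gives π = (0.4545, 0.5455).
So the stationary probability of Tier 2 is 0.4545.

0.4545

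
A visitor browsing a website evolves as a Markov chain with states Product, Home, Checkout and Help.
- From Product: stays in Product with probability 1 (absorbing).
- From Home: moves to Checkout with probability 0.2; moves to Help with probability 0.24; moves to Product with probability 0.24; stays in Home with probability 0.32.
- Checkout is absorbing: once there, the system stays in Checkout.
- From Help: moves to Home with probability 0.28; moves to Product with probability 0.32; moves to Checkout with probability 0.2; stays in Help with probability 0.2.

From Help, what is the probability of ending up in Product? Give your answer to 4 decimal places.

Let h(s) be the probability of absorption at Product starting from transient state s. Then h(Product) = 1 and h(Checkout) = 0. By first-step analysis:
h(Home) = 0.24·1 + 0.32·h(Home) + 0.2·0 + 0.24·h(Help)
h(Help) = 0.32·1 + 0.28·h(Home) + 0.2·0 + 0.2·h(Help)
Solving: h(Home) = 0.5638, h(Help) = 0.5973.
Starting from Help, the probability is 0.5973.

0.5973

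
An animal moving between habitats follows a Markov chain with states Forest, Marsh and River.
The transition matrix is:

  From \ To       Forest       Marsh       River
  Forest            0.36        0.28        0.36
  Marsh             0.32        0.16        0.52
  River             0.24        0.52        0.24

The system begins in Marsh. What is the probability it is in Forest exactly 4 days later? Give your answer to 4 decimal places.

0.3016

Propagate the distribution vector 4 days from Marsh.
After 0 days: (0.0000, 1.0000, 0.0000)
After 1 day: (0.3200, 0.1600, 0.5200)
After 2 days: (0.2912, 0.3856, 0.3232)
After 3 days: (0.3058, 0.3113, 0.3829)
After 4 days: (0.3016, 0.3345, 0.3639)
P(in Forest after 4 days) = 0.3016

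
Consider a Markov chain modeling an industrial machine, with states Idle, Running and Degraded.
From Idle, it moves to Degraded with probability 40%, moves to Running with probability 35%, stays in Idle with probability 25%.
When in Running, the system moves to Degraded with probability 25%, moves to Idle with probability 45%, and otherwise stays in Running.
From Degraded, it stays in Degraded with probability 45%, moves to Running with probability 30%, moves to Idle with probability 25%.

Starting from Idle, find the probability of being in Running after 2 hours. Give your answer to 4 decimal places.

0.3125

Sum over the intermediate state after 1 hour:
P = P(Idle→Idle)·P(Idle→Running) + P(Idle→Running)·P(Running→Running) + P(Idle→Degraded)·P(Degraded→Running)
  = 0.25×0.35 + 0.35×0.3 + 0.4×0.3
  = 0.0875 + 0.1050 + 0.1200 = 0.3125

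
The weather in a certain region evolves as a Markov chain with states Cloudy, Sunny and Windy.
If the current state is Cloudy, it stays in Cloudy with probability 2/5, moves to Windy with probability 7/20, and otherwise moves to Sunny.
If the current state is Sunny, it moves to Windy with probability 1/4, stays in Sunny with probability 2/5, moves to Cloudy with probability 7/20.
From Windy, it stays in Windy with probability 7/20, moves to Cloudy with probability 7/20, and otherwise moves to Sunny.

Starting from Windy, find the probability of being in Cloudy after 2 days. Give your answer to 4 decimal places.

0.3675

Sum over the intermediate state after 1 day:
P = P(Windy→Cloudy)·P(Cloudy→Cloudy) + P(Windy→Sunny)·P(Sunny→Cloudy) + P(Windy→Windy)·P(Windy→Cloudy)
  = 0.35×0.4 + 0.3×0.35 + 0.35×0.35
  = 0.1400 + 0.1050 + 0.1225 = 0.3675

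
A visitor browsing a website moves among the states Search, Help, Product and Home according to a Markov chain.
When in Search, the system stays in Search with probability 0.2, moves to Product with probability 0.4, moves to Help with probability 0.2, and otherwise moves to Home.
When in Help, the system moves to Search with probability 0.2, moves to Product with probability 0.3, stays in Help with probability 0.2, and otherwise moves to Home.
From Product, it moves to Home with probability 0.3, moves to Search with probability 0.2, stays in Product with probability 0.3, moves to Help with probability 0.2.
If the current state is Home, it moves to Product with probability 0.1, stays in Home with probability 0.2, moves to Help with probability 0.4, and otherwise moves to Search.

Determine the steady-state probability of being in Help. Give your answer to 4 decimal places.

0.2505

Let the stationary distribution be π with π = πP and π_1 + π_2 + π_3 + π_4 = 1.
π_1 = 0.2·π_1 + 0.2·π_2 + 0.2·π_3 + 0.3·π_4
π_2 = 0.2·π_1 + 0.2·π_2 + 0.2·π_3 + 0.4·π_4
π_3 = 0.4·π_1 + 0.3·π_2 + 0.3·π_3 + 0.1·π_4
Solving with the normalization constraint gives π = (0.2252, 0.2505, 0.2721, 0.2523).
So the stationary probability of Help is 0.2505.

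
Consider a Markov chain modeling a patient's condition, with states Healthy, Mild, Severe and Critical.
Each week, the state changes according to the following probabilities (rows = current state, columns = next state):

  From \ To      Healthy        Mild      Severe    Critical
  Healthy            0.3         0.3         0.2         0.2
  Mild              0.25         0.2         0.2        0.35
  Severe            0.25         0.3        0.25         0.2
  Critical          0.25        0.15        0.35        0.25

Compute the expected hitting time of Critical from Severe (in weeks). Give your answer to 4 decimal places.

Let t(s) be the expected number of weeks to first reach Critical from state s, with t(Critical) = 0. Conditioning on the first week:
t(Healthy) = 1 + 0.3·t(Healthy) + 0.3·t(Mild) + 0.2·t(Severe)
t(Mild) = 1 + 0.25·t(Healthy) + 0.2·t(Mild) + 0.2·t(Severe)
t(Severe) = 1 + 0.25·t(Healthy) + 0.3·t(Mild) + 0.25·t(Severe)
Solving: t(Healthy) = 4.1509, t(Mild) = 3.5849, t(Severe) = 4.1509.
Expected weeks from Severe to Critical: 4.1509.

4.1509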